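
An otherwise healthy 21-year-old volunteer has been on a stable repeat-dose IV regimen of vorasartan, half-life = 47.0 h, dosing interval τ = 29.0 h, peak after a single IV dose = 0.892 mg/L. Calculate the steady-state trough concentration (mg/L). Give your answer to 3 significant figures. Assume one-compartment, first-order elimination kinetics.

1.67 mg/L

k = ln2 / t½ = 0.693147 / 47.0 = 0.01475 h⁻¹
e^(−kτ) = e^(−0.01475 × 29.0) = 0.6520
Accumulation ratio R = 1 / (1 − e^(−kτ)) = 1 / (1 − 0.6520) = 2.874
Steady-state trough = C₀ × R × e^(−kτ) = 0.892 × 2.874 × 0.6520 = 1.671 mg/L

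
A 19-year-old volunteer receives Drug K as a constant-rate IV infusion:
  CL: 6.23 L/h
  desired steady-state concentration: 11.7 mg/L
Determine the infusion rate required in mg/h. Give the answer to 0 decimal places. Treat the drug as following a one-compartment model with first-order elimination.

At steady state, infusion rate R₀ = Css × CL = 11.7 × 6.230 = 72.89 mg/h

73 mg/h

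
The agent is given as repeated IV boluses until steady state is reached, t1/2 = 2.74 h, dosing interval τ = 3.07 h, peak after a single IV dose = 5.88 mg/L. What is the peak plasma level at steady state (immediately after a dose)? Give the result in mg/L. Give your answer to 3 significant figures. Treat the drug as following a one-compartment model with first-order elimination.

10.9 mg/L

k = ln2 / t½ = 0.693147 / 2.74 = 0.2530 h⁻¹
e^(−kτ) = e^(−0.2530 × 3.07) = 0.4599
Accumulation ratio R = 1 / (1 − e^(−kτ)) = 1 / (1 − 0.4599) = 1.852
Steady-state peak = C₀ × R = 5.88 × 1.852 = 10.89 mg/L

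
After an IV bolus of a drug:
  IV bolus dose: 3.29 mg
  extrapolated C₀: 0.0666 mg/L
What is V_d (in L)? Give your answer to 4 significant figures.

49.40 L

Vd = Dose / C₀ = 3.290 / 0.0666 = 49.40 L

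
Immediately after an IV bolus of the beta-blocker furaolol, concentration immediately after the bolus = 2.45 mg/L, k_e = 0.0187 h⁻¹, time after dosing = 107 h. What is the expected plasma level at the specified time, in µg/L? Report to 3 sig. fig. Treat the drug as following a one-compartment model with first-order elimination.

C = C₀ · e^(−k·t) = 2.450 × e^(−0.01870 × 107)
  = 2.450 × 0.1352 = 0.3312 mg/L
Convert: 0.3312 mg/L × 1000 = 331.2 µg/L

331 µg/L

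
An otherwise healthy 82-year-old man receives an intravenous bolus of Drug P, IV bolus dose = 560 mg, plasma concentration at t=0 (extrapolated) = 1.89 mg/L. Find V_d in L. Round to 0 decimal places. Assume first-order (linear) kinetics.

296 L

Vd = Dose / C₀ = 560.0 / 1.89 = 296.3 L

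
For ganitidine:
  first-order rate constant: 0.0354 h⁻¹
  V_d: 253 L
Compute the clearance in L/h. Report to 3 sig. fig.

8.96 L/h

CL = k × Vd = 0.0354 × 253 = 8.956 L/h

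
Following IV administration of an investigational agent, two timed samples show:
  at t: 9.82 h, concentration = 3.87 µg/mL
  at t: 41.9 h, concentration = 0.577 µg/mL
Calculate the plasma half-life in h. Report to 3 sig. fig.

k = ln(C₁/C₂) / (t₂ − t₁) = ln(3.87/0.577) / (41.9 − 9.82)
  = 1.903 / 32.08 = 0.05932 h⁻¹
t½ = ln2 / k = 0.693147 / 0.05932 = 11.68 h

11.7 h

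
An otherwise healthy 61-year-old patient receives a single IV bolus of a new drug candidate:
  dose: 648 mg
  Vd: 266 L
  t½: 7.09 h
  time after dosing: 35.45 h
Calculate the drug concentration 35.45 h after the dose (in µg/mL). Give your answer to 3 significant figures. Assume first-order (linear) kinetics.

0.0761 µg/mL

C₀ = Dose / Vd = 648.0 / 266 = 2.436 mg/L
k = ln2 / t½ = 0.693147 / 7.09 = 0.09776 h⁻¹
t / t½ = 35.45 / 7.09 = 5 half-lives
C = C₀ × (1/2)^5 = 2.436 × 0.03125 = 0.07613 mg/L
(0.07613 mg/L = 0.07613 µg/mL)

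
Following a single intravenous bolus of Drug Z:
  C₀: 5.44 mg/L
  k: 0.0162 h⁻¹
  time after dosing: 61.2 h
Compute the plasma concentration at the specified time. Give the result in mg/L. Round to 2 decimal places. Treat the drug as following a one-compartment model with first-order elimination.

C = C₀ · e^(−k·t) = 5.440 × e^(−0.01620 × 61.2)
  = 5.440 × 0.3710 = 2.018 mg/L

2.02 mg/L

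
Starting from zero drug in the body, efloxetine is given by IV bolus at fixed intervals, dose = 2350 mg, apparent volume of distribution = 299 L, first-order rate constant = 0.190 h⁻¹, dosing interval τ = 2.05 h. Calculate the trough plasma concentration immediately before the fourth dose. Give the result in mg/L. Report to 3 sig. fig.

C₀ per dose = Dose / Vd = 2350 / 299 = 7.860 mg/L
Fraction remaining after one interval: r = e^(−kτ) = e^(−0.1900 × 2.05) = 0.6774
Before dose 4, 3 doses have been given (aged 1τ, 2τ, 3τ).
C_trough = C₀ × (r + r² + … + r^3) = C₀ × r(1−r^3)/(1−r)
        = 7.860 × 0.6774 × (1 − 0.3108) / (1 − 0.6774) = 11.37 mg/L

11.4 mg/L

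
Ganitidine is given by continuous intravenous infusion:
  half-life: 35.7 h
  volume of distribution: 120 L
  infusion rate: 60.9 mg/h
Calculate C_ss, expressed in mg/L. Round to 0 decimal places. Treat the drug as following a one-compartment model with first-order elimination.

26 mg/L

k = ln2 / t½ = 0.693147 / 35.7 = 0.01942 h⁻¹
CL = k × Vd = 0.01942 × 120 = 2.330 L/h
At steady state Css = R₀ / CL = 60.9 / 2.330 = 26.14 mg/L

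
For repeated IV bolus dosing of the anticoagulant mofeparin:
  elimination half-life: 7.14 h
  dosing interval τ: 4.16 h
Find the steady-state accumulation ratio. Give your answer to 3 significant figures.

3.01

k = ln2 / t½ = 0.693147 / 7.14 = 0.09708 h⁻¹
e^(−kτ) = e^(−0.09708 × 4.16) = 0.6677
Accumulation ratio R = 1 / (1 − e^(−kτ)) = 1 / (1 − 0.6677) = 3.009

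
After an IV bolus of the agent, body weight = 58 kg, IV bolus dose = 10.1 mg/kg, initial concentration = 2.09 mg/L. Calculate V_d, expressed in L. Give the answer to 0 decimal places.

280 L

Dose = 10.1 × 58 = 585.8 mg
Vd = Dose / C₀ = 585.8 / 2.09 = 280.3 L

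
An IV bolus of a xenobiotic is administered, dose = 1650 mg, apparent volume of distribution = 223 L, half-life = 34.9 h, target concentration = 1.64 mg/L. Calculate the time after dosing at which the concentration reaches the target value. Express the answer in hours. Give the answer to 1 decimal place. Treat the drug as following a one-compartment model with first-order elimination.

C₀ = Dose / Vd = 1650 / 223 = 7.399 mg/L
k = ln2 / t½ = 0.693147 / 34.9 = 0.01986 h⁻¹
t = ln(C₀ / C) / k = ln(7.399 / 1.64) / 0.01986
  = ln(4.512) / 0.01986 = 1.507 / 0.01986 = 75.88 h

75.9 h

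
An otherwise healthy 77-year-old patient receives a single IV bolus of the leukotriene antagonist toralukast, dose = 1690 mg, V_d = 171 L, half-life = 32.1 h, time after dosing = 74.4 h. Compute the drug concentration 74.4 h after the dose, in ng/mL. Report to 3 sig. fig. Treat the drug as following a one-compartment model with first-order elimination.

C₀ = Dose / Vd = 1690 / 171 = 9.883 mg/L
k = ln2 / t½ = 0.693147 / 32.1 = 0.02159 h⁻¹
C = C₀ · e^(−k·t) = 9.883 × e^(−0.02159 × 74.4)
  = 9.883 × 0.2006 = 1.983 mg/L
Convert: 1.983 mg/L × 1000 = 1983 ng/mL

1980 ng/mL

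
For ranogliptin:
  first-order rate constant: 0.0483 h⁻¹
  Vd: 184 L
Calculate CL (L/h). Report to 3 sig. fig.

8.89 L/h

CL = k × Vd = 0.0483 × 184 = 8.887 L/h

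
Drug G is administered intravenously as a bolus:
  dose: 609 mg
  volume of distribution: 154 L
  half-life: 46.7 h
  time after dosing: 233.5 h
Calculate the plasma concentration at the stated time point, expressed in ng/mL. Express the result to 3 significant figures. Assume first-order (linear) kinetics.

124 ng/mL

C₀ = Dose / Vd = 609.0 / 154 = 3.955 mg/L
k = ln2 / t½ = 0.693147 / 46.7 = 0.01484 h⁻¹
t / t½ = 233.5 / 46.7 = 5 half-lives
C = C₀ × (1/2)^5 = 3.955 × 0.03125 = 0.1236 mg/L
Convert: 0.1236 mg/L × 1000 = 123.6 ng/mL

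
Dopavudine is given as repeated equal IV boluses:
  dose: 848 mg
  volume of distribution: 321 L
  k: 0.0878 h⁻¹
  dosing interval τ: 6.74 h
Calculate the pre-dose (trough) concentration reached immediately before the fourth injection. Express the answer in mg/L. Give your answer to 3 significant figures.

2.72 mg/L

C₀ per dose = Dose / Vd = 848 / 321 = 2.642 mg/L
Fraction remaining after one interval: r = e^(−kτ) = e^(−0.08780 × 6.74) = 0.5533
Before dose 4, 3 doses have been given (aged 1τ, 2τ, 3τ).
C_trough = C₀ × (r + r² + … + r^3) = C₀ × r(1−r^3)/(1−r)
        = 2.642 × 0.5533 × (1 − 0.1694) / (1 − 0.5533) = 2.718 mg/L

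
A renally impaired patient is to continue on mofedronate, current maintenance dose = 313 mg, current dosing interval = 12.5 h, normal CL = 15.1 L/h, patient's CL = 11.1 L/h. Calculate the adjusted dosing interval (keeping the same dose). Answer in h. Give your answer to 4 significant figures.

17.00 h

To keep the same average steady-state level, dosing rate must scale with clearance.
CL ratio = 11.1 / 15.1 = 0.7351
New interval (same dose) = 12.5 / 0.7351 = 17.00 h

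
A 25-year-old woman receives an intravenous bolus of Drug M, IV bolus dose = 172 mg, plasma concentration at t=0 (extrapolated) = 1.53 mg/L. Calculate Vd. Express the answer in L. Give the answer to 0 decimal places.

Vd = Dose / C₀ = 172.0 / 1.53 = 112.4 L

112 L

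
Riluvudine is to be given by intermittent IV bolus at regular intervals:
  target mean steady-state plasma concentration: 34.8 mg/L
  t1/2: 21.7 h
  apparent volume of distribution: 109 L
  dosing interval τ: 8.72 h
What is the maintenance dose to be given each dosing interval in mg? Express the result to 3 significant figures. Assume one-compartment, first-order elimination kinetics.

k = ln2 / t½ = 0.693147 / 21.7 = 0.03194 h⁻¹
CL = k × Vd = 0.03194 × 109 = 3.481 L/h
At steady state, Dose/τ = Css × CL.
Dose = Css × CL × τ = 34.8 × 3.481 × 8.72 = 1056 mg

1060 mg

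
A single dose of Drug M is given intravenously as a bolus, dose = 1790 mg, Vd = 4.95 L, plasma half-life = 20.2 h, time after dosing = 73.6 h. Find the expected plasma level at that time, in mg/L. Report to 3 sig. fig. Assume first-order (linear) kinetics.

28.9 mg/L

C₀ = Dose / Vd = 1790 / 4.95 = 361.6 mg/L
k = ln2 / t½ = 0.693147 / 20.2 = 0.03431 h⁻¹
C = C₀ · e^(−k·t) = 361.6 × e^(−0.03431 × 73.6)
  = 361.6 × 0.08004 = 28.94 mg/L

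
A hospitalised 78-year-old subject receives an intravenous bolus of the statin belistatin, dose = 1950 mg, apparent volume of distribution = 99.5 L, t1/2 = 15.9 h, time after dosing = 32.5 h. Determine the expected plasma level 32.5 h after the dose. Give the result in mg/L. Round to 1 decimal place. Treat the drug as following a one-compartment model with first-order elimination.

C₀ = Dose / Vd = 1950 / 99.5 = 19.60 mg/L
k = ln2 / t½ = 0.693147 / 15.9 = 0.04359 h⁻¹
C = C₀ · e^(−k·t) = 19.60 × e^(−0.04359 × 32.5)
  = 19.60 × 0.2425 = 4.753 mg/L

4.8 mg/L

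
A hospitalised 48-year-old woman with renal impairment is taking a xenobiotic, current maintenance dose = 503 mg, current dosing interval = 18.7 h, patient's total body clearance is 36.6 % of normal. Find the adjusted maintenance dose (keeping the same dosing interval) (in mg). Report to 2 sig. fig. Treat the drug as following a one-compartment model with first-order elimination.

To keep the same average steady-state level, dosing rate must scale with clearance.
CL ratio = 36.6 / 100 = 0.3660
New dose (same interval) = 503 × 0.3660 = 184.1 mg

180 mg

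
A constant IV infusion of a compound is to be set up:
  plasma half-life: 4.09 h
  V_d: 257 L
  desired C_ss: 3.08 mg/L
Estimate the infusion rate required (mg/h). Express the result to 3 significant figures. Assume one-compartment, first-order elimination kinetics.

k = ln2 / t½ = 0.693147 / 4.09 = 0.1695 h⁻¹
CL = k × Vd = 0.1695 × 257 = 43.56 L/h
At steady state, infusion rate R₀ = Css × CL = 3.08 × 43.56 = 134.2 mg/h

134 mg/h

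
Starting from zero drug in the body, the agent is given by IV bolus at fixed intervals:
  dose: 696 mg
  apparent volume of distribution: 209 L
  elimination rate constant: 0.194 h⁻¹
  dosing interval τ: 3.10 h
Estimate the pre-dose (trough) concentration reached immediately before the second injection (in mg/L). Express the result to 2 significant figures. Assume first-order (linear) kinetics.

C₀ per dose = Dose / Vd = 696 / 209 = 3.330 mg/L
Fraction remaining after one interval: r = e^(−kτ) = e^(−0.1940 × 3.10) = 0.5480
Before dose 2, 1 dose has been given (aged 1τ).
C_trough = C₀ × r = 3.330 × 0.5480 = 1.825 mg/L

1.8 mg/L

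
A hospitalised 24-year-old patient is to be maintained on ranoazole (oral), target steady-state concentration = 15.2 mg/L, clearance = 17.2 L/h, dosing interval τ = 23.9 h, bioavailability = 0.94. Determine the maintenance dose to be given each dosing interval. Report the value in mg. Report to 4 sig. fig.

6647 mg

At steady state, F × (Dose/τ) = Css × CL.
Dose = Css × CL × τ / F = 15.2 × 17.20 × 23.9 / 0.94 = 6647 mg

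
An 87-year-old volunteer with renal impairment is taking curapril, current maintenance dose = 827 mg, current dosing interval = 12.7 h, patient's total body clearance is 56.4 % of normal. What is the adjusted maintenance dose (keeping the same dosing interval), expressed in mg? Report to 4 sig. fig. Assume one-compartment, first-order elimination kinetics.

466.4 mg

To keep the same average steady-state level, dosing rate must scale with clearance.
CL ratio = 56.4 / 100 = 0.5640
New dose (same interval) = 827 × 0.5640 = 466.4 mg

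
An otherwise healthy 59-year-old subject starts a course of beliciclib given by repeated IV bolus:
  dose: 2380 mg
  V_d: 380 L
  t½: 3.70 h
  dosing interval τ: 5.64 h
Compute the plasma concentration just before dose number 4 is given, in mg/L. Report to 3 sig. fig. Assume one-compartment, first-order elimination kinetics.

C₀ per dose = Dose / Vd = 2380 / 380 = 6.263 mg/L
k = ln2 / t½ = 0.693147 / 3.70 = 0.1873 h⁻¹
Fraction remaining after one interval: r = e^(−kτ) = e^(−0.1873 × 5.64) = 0.3477
Before dose 4, 3 doses have been given (aged 1τ, 2τ, 3τ).
C_trough = C₀ × (r + r² + … + r^3) = C₀ × r(1−r^3)/(1−r)
        = 6.263 × 0.3477 × (1 − 0.04204) / (1 − 0.3477) = 3.198 mg/L

3.20 mg/L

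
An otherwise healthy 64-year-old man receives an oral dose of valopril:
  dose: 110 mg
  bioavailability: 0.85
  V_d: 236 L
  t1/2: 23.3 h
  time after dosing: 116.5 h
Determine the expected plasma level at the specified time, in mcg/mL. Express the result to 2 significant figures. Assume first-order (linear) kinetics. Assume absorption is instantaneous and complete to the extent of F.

Amount reaching circulation = F × Dose = 0.85 × 110.0 = 93.50 mg
C₀ = F·Dose / Vd = 93.50 / 236 = 0.3962 mg/L
k = ln2 / t½ = 0.693147 / 23.3 = 0.02975 h⁻¹
t / t½ = 116.5 / 23.3 = 5 half-lives
C = C₀ × (1/2)^5 = 0.3962 × 0.03125 = 0.01238 mg/L
(0.01238 mg/L = 0.01238 mcg/mL)

0.012 mcg/mL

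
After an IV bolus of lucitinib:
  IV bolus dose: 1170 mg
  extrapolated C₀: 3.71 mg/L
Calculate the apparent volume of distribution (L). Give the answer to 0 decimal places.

Vd = Dose / C₀ = 1170 / 3.71 = 315.4 L

315 L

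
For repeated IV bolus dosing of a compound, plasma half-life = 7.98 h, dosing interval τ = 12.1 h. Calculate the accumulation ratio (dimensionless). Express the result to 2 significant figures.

1.5

k = ln2 / t½ = 0.693147 / 7.98 = 0.08686 h⁻¹
e^(−kτ) = e^(−0.08686 × 12.1) = 0.3496
Accumulation ratio R = 1 / (1 − e^(−kτ)) = 1 / (1 − 0.3496) = 1.538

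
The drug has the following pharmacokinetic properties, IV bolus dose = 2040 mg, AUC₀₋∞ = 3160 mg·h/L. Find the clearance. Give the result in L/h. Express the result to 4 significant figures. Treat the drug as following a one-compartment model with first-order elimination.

CL = Dose / AUC = 2040 / 3160 = 0.6456 L/h

0.6456 L/h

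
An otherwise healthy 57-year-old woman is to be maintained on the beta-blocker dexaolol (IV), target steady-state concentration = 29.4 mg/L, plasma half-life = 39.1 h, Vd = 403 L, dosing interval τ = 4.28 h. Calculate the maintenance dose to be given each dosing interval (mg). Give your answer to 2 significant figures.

900 mg

k = ln2 / t½ = 0.693147 / 39.1 = 0.01773 h⁻¹
CL = k × Vd = 0.01773 × 403 = 7.145 L/h
At steady state, Dose/τ = Css × CL.
Dose = Css × CL × τ = 29.4 × 7.145 × 4.28 = 899.1 mg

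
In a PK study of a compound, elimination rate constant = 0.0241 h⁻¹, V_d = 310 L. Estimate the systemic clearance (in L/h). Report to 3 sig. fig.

CL = k × Vd = 0.0241 × 310 = 7.471 L/h

7.47 L/h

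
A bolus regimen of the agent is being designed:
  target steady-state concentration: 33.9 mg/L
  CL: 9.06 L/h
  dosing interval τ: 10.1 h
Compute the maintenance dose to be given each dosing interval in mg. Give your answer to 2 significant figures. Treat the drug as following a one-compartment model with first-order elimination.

At steady state, Dose/τ = Css × CL.
Dose = Css × CL × τ = 33.9 × 9.060 × 10.1 = 3102 mg

3100 mg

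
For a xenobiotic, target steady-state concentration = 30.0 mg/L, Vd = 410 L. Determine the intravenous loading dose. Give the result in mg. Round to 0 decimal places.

12300 mg

LD = Css × Vd = 30.0 × 410 = 12300 mg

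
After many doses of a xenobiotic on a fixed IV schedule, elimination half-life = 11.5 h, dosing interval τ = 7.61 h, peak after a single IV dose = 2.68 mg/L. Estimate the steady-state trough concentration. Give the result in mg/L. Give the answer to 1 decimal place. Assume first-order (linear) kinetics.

4.6 mg/L

k = ln2 / t½ = 0.693147 / 11.5 = 0.06027 h⁻¹
e^(−kτ) = e^(−0.06027 × 7.61) = 0.6321
Accumulation ratio R = 1 / (1 − e^(−kτ)) = 1 / (1 − 0.6321) = 2.718
Steady-state trough = C₀ × R × e^(−kτ) = 2.68 × 2.718 × 0.6321 = 4.604 mg/L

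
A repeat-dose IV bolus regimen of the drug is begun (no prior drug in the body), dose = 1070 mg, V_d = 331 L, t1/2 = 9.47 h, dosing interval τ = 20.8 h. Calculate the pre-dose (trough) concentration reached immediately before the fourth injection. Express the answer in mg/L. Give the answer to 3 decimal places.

C₀ per dose = Dose / Vd = 1070 / 331 = 3.233 mg/L
k = ln2 / t½ = 0.693147 / 9.47 = 0.07319 h⁻¹
Fraction remaining after one interval: r = e^(−kτ) = e^(−0.07319 × 20.8) = 0.2182
Before dose 4, 3 doses have been given (aged 1τ, 2τ, 3τ).
C_trough = C₀ × (r + r² + … + r^3) = C₀ × r(1−r^3)/(1−r)
        = 3.233 × 0.2182 × (1 − 0.01039) / (1 − 0.2182) = 0.8930 mg/L

0.893 mg/L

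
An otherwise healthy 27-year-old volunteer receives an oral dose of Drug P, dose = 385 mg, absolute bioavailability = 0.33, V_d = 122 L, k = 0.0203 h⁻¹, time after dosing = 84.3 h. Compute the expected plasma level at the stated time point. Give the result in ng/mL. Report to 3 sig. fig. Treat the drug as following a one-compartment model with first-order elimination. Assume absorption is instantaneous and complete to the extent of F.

Amount reaching circulation = F × Dose = 0.33 × 385.0 = 127.1 mg
C₀ = F·Dose / Vd = 127.1 / 122 = 1.042 mg/L
C = C₀ · e^(−k·t) = 1.042 × e^(−0.02030 × 84.3)
  = 1.042 × 0.1806 = 0.1882 mg/L
Convert: 0.1882 mg/L × 1000 = 188.2 ng/mL

188 ng/mL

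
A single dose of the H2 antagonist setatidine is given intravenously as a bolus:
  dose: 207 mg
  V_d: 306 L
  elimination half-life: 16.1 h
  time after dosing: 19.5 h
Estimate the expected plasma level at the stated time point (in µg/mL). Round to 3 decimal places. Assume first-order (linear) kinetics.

0.292 µg/mL

C₀ = Dose / Vd = 207.0 / 306 = 0.6765 mg/L
k = ln2 / t½ = 0.693147 / 16.1 = 0.04305 h⁻¹
C = C₀ · e^(−k·t) = 0.6765 × e^(−0.04305 × 19.5)
  = 0.6765 × 0.4319 = 0.2922 mg/L
(0.2922 mg/L = 0.2922 µg/mL)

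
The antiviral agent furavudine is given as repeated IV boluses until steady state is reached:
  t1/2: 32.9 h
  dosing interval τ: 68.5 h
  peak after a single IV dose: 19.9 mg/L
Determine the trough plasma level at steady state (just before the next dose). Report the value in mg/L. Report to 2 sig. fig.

k = ln2 / t½ = 0.693147 / 32.9 = 0.02107 h⁻¹
e^(−kτ) = e^(−0.02107 × 68.5) = 0.2361
Accumulation ratio R = 1 / (1 − e^(−kτ)) = 1 / (1 − 0.2361) = 1.309
Steady-state trough = C₀ × R × e^(−kτ) = 19.9 × 1.309 × 0.2361 = 6.150 mg/L

6.2 mg/L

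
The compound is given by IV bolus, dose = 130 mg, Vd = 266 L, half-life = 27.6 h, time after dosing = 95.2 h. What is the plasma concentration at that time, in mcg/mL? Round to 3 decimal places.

C₀ = Dose / Vd = 130.0 / 266 = 0.4887 mg/L
k = ln2 / t½ = 0.693147 / 27.6 = 0.02511 h⁻¹
C = C₀ · e^(−k·t) = 0.4887 × e^(−0.02511 × 95.2)
  = 0.4887 × 0.09159 = 0.04476 mg/L
(0.04476 mg/L = 0.04476 mcg/mL)

0.045 mcg/mL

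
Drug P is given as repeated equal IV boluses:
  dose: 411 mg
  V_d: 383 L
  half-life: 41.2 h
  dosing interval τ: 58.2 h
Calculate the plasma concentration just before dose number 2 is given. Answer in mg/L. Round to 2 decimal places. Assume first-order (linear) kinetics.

0.40 mg/L

C₀ per dose = Dose / Vd = 411 / 383 = 1.073 mg/L
k = ln2 / t½ = 0.693147 / 41.2 = 0.01682 h⁻¹
Fraction remaining after one interval: r = e^(−kτ) = e^(−0.01682 × 58.2) = 0.3757
Before dose 2, 1 dose has been given (aged 1τ).
C_trough = C₀ × r = 1.073 × 0.3757 = 0.4031 mg/L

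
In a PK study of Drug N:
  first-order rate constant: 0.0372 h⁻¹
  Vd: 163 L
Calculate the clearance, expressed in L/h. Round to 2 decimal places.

6.06 L/h

CL = k × Vd = 0.0372 × 163 = 6.064 L/h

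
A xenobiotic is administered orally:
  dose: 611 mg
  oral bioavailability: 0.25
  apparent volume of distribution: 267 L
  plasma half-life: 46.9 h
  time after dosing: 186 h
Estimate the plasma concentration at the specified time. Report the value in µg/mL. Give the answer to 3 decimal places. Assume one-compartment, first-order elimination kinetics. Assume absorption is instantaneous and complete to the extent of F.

0.037 µg/mL

Amount reaching circulation = F × Dose = 0.25 × 611.0 = 152.8 mg
C₀ = F·Dose / Vd = 152.8 / 267 = 0.5723 mg/L
k = ln2 / t½ = 0.693147 / 46.9 = 0.01478 h⁻¹
C = C₀ · e^(−k·t) = 0.5723 × e^(−0.01478 × 186)
  = 0.5723 × 0.06399 = 0.03662 mg/L
(0.03662 mg/L = 0.03662 µg/mL)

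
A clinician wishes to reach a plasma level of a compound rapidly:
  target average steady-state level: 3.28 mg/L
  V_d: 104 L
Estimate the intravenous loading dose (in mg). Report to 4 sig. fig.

LD = Css × Vd = 3.28 × 104 = 341.1 mg

341.1 mg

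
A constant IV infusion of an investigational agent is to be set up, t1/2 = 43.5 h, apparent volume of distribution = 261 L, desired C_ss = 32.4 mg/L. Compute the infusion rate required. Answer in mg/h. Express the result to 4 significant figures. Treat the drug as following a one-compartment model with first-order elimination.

134.7 mg/h

k = ln2 / t½ = 0.693147 / 43.5 = 0.01593 h⁻¹
CL = k × Vd = 0.01593 × 261 = 4.158 L/h
At steady state, infusion rate R₀ = Css × CL = 32.4 × 4.158 = 134.7 mg/h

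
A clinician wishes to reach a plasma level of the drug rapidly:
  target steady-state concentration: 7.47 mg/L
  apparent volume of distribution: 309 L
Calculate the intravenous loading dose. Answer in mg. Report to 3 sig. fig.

LD = Css × Vd = 7.47 × 309 = 2308 mg

2310 mg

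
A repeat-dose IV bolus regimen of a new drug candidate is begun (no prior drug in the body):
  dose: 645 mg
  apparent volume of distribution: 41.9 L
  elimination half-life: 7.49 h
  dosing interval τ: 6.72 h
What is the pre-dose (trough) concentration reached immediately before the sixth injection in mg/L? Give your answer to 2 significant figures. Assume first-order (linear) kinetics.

17 mg/L

C₀ per dose = Dose / Vd = 645 / 41.9 = 15.39 mg/L
k = ln2 / t½ = 0.693147 / 7.49 = 0.09254 h⁻¹
Fraction remaining after one interval: r = e^(−kτ) = e^(−0.09254 × 6.72) = 0.5369
Before dose 6, 5 doses have been given (aged 1τ, 2τ, 3τ, 4τ, 5τ).
C_trough = C₀ × (r + r² + … + r^5) = C₀ × r(1−r^5)/(1−r)
        = 15.39 × 0.5369 × (1 − 0.04461) / (1 − 0.5369) = 17.05 mg/L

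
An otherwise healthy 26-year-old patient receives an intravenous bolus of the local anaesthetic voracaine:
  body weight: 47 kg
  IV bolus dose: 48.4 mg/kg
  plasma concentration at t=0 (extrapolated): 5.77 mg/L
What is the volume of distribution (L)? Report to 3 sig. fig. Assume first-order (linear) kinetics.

394 L

Dose = 48.4 × 47 = 2275 mg
Vd = Dose / C₀ = 2275 / 5.77 = 394.3 L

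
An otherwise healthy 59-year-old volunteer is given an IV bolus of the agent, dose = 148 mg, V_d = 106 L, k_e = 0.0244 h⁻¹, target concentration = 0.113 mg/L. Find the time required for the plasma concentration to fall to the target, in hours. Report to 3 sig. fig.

103 h

C₀ = Dose / Vd = 148.0 / 106 = 1.396 mg/L
t = ln(C₀ / C) / k = ln(1.396 / 0.113) / 0.02440
  = ln(12.35) / 0.02440 = 2.514 / 0.02440 = 103.0 h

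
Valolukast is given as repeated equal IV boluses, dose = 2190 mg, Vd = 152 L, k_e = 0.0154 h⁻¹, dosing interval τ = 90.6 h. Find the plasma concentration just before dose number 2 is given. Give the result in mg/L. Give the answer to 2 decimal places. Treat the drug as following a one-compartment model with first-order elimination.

3.57 mg/L

C₀ per dose = Dose / Vd = 2190 / 152 = 14.41 mg/L
Fraction remaining after one interval: r = e^(−kτ) = e^(−0.01540 × 90.6) = 0.2478
Before dose 2, 1 dose has been given (aged 1τ).
C_trough = C₀ × r = 14.41 × 0.2478 = 3.571 mg/L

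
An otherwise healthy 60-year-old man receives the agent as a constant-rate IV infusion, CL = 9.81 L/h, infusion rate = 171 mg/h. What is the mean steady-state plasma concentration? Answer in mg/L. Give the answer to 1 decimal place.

17.4 mg/L

At steady state Css = R₀ / CL = 171 / 9.810 = 17.43 mg/L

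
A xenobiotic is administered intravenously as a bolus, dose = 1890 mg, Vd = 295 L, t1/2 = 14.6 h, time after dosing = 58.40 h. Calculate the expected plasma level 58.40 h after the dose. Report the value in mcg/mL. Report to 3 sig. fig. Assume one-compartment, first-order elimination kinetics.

0.400 mcg/mL

C₀ = Dose / Vd = 1890 / 295 = 6.407 mg/L
k = ln2 / t½ = 0.693147 / 14.6 = 0.04748 h⁻¹
t / t½ = 58.40 / 14.6 = 4 half-lives
C = C₀ × (1/2)^4 = 6.407 × 0.06250 = 0.4004 mg/L
(0.4004 mg/L = 0.4004 mcg/mL)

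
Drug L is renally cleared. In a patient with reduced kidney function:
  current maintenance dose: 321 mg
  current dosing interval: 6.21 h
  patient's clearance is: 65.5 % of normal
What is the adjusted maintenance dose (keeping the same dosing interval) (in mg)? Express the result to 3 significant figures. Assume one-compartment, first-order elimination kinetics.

To keep the same average steady-state level, dosing rate must scale with clearance.
CL ratio = 65.5 / 100 = 0.6550
New dose (same interval) = 321 × 0.6550 = 210.3 mg

210 mg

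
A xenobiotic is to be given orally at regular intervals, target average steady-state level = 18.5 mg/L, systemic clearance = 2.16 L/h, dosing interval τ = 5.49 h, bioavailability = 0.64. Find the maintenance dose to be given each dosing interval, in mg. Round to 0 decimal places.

343 mg

At steady state, F × (Dose/τ) = Css × CL.
Dose = Css × CL × τ / F = 18.5 × 2.160 × 5.49 / 0.64 = 342.8 mg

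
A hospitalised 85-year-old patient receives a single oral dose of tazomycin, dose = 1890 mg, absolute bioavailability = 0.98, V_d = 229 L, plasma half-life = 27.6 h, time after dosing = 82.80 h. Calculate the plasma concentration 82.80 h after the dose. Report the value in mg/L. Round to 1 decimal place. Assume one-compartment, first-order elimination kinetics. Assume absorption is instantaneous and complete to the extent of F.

Amount reaching circulation = F × Dose = 0.98 × 1890 = 1852 mg
C₀ = F·Dose / Vd = 1852 / 229 = 8.087 mg/L
k = ln2 / t½ = 0.693147 / 27.6 = 0.02511 h⁻¹
t / t½ = 82.80 / 27.6 = 3 half-lives
C = C₀ × (1/2)^3 = 8.087 × 0.1250 = 1.011 mg/L

1.0 mg/L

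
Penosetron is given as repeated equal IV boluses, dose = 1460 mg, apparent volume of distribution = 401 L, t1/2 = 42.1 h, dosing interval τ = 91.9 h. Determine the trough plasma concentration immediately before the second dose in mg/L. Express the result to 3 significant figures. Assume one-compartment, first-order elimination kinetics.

0.802 mg/L

C₀ per dose = Dose / Vd = 1460 / 401 = 3.641 mg/L
k = ln2 / t½ = 0.693147 / 42.1 = 0.01646 h⁻¹
Fraction remaining after one interval: r = e^(−kτ) = e^(−0.01646 × 91.9) = 0.2203
Before dose 2, 1 dose has been given (aged 1τ).
C_trough = C₀ × r = 3.641 × 0.2203 = 0.8021 mg/L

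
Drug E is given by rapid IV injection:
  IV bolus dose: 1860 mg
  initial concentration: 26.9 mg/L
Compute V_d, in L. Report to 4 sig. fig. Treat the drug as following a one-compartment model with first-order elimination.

69.14 L

Vd = Dose / C₀ = 1860 / 26.9 = 69.14 L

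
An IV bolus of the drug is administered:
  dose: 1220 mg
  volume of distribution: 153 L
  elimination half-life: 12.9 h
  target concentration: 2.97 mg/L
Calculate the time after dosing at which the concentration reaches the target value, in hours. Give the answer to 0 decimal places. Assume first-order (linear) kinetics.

C₀ = Dose / Vd = 1220 / 153 = 7.974 mg/L
k = ln2 / t½ = 0.693147 / 12.9 = 0.05373 h⁻¹
t = ln(C₀ / C) / k = ln(7.974 / 2.97) / 0.05373
  = ln(2.685) / 0.05373 = 0.9877 / 0.05373 = 18.38 h

18 h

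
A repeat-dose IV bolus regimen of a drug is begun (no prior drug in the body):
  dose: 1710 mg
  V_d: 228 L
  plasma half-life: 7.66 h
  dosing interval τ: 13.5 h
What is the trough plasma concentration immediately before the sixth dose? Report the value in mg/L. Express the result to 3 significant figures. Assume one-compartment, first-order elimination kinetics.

3.13 mg/L

C₀ per dose = Dose / Vd = 1710 / 228 = 7.500 mg/L
k = ln2 / t½ = 0.693147 / 7.66 = 0.09049 h⁻¹
Fraction remaining after one interval: r = e^(−kτ) = e^(−0.09049 × 13.5) = 0.2948
Before dose 6, 5 doses have been given (aged 1τ, 2τ, 3τ, 4τ, 5τ).
C_trough = C₀ × (r + r² + … + r^5) = C₀ × r(1−r^5)/(1−r)
        = 7.500 × 0.2948 × (1 − 0.002227) / (1 − 0.2948) = 3.128 mg/L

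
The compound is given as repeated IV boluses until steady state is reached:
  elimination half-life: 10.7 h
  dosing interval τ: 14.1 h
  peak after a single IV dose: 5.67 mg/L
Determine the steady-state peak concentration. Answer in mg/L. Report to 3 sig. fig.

9.47 mg/L

k = ln2 / t½ = 0.693147 / 10.7 = 0.06478 h⁻¹
e^(−kτ) = e^(−0.06478 × 14.1) = 0.4012
Accumulation ratio R = 1 / (1 − e^(−kτ)) = 1 / (1 − 0.4012) = 1.670
Steady-state peak = C₀ × R = 5.67 × 1.670 = 9.469 mg/L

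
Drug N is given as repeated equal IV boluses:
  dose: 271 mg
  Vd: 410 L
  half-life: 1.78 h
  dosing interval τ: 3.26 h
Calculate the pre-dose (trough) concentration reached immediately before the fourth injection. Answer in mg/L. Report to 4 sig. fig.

C₀ per dose = Dose / Vd = 271 / 410 = 0.6610 mg/L
k = ln2 / t½ = 0.693147 / 1.78 = 0.3894 h⁻¹
Fraction remaining after one interval: r = e^(−kτ) = e^(−0.3894 × 3.26) = 0.2810
Before dose 4, 3 doses have been given (aged 1τ, 2τ, 3τ).
C_trough = C₀ × (r + r² + … + r^3) = C₀ × r(1−r^3)/(1−r)
        = 0.6610 × 0.2810 × (1 − 0.02219) / (1 − 0.2810) = 0.2526 mg/L

0.2526 mg/L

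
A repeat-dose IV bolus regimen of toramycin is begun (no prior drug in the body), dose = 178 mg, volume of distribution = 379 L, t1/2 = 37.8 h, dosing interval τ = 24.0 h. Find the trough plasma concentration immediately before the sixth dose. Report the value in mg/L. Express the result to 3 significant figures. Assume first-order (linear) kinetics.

0.755 mg/L

C₀ per dose = Dose / Vd = 178 / 379 = 0.4697 mg/L
k = ln2 / t½ = 0.693147 / 37.8 = 0.01834 h⁻¹
Fraction remaining after one interval: r = e^(−kτ) = e^(−0.01834 × 24.0) = 0.6439
Before dose 6, 5 doses have been given (aged 1τ, 2τ, 3τ, 4τ, 5τ).
C_trough = C₀ × (r + r² + … + r^5) = C₀ × r(1−r^5)/(1−r)
        = 0.4697 × 0.6439 × (1 − 0.1107) / (1 − 0.6439) = 0.7553 mg/L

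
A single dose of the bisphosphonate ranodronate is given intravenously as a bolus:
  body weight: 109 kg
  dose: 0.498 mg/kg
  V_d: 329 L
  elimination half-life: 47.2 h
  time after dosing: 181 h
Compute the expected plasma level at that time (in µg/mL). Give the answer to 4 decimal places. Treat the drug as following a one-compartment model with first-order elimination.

Total dose = 0.498 × 109 = 54.28 mg
C₀ = Dose / Vd = 54.28 / 329 = 0.1650 mg/L
k = ln2 / t½ = 0.693147 / 47.2 = 0.01469 h⁻¹
C = C₀ · e^(−k·t) = 0.1650 × e^(−0.01469 × 181)
  = 0.1650 × 0.07003 = 0.01155 mg/L
(0.01155 mg/L = 0.01155 µg/mL)

0.0116 µg/mL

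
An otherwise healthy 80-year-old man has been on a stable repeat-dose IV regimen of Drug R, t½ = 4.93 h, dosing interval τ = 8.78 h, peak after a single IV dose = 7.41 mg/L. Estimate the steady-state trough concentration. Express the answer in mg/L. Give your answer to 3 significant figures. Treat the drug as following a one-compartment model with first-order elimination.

3.04 mg/L

k = ln2 / t½ = 0.693147 / 4.93 = 0.1406 h⁻¹
e^(−kτ) = e^(−0.1406 × 8.78) = 0.2910
Accumulation ratio R = 1 / (1 − e^(−kτ)) = 1 / (1 − 0.2910) = 1.410
Steady-state trough = C₀ × R × e^(−kτ) = 7.41 × 1.410 × 0.2910 = 3.040 mg/L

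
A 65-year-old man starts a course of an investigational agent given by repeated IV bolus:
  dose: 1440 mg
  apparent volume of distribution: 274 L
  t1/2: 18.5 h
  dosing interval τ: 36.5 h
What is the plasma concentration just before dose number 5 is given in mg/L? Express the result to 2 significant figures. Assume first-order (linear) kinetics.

1.8 mg/L

C₀ per dose = Dose / Vd = 1440 / 274 = 5.255 mg/L
k = ln2 / t½ = 0.693147 / 18.5 = 0.03747 h⁻¹
Fraction remaining after one interval: r = e^(−kτ) = e^(−0.03747 × 36.5) = 0.2547
Before dose 5, 4 doses have been given (aged 1τ, 2τ, 3τ, 4τ).
C_trough = C₀ × (r + r² + … + r^4) = C₀ × r(1−r^4)/(1−r)
        = 5.255 × 0.2547 × (1 − 0.004208) / (1 − 0.2547) = 1.788 mg/L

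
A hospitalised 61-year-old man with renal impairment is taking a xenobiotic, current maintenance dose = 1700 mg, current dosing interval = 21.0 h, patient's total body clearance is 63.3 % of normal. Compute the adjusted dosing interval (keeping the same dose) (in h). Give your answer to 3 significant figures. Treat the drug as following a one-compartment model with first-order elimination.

33.2 h

To keep the same average steady-state level, dosing rate must scale with clearance.
CL ratio = 63.3 / 100 = 0.6330
New interval (same dose) = 21.0 / 0.6330 = 33.18 h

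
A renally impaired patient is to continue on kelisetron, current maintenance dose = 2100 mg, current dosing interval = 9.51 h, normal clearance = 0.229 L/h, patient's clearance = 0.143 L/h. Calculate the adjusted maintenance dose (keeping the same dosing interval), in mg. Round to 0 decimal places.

To keep the same average steady-state level, dosing rate must scale with clearance.
CL ratio = 0.143 / 0.229 = 0.6245
New dose (same interval) = 2100 × 0.6245 = 1311 mg

1311 mg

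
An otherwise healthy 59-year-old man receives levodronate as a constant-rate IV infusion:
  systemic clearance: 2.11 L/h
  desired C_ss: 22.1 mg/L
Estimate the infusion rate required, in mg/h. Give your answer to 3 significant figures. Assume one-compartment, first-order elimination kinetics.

At steady state, infusion rate R₀ = Css × CL = 22.1 × 2.110 = 46.63 mg/h

46.6 mg/h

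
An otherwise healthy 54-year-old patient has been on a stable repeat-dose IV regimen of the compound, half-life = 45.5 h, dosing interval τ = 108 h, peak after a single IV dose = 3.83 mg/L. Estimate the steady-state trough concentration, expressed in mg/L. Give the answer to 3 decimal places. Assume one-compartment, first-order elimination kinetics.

0.916 mg/L

k = ln2 / t½ = 0.693147 / 45.5 = 0.01523 h⁻¹
e^(−kτ) = e^(−0.01523 × 108) = 0.1930
Accumulation ratio R = 1 / (1 − e^(−kτ)) = 1 / (1 − 0.1930) = 1.239
Steady-state trough = C₀ × R × e^(−kτ) = 3.83 × 1.239 × 0.1930 = 0.9159 mg/L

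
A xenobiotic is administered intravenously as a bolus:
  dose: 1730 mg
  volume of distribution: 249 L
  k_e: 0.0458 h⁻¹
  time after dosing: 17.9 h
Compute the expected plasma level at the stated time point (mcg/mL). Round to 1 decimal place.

3.1 mcg/mL

C₀ = Dose / Vd = 1730 / 249 = 6.948 mg/L
C = C₀ · e^(−k·t) = 6.948 × e^(−0.04580 × 17.9)
  = 6.948 × 0.4405 = 3.061 mg/L
(3.061 mg/L = 3.061 mcg/mL)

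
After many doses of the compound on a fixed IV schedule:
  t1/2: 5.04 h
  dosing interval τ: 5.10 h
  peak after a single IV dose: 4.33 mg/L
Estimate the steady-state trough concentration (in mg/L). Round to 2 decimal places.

4.26 mg/L

k = ln2 / t½ = 0.693147 / 5.04 = 0.1375 h⁻¹
e^(−kτ) = e^(−0.1375 × 5.10) = 0.4960
Accumulation ratio R = 1 / (1 − e^(−kτ)) = 1 / (1 − 0.4960) = 1.984
Steady-state trough = C₀ × R × e^(−kτ) = 4.33 × 1.984 × 0.4960 = 4.261 mg/L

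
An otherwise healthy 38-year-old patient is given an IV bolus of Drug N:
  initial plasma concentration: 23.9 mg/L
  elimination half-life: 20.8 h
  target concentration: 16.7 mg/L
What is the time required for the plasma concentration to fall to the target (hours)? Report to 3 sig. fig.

k = ln2 / t½ = 0.693147 / 20.8 = 0.03332 h⁻¹
t = ln(C₀ / C) / k = ln(23.90 / 16.7) / 0.03332
  = ln(1.431) / 0.03332 = 0.3584 / 0.03332 = 10.76 h

10.8 h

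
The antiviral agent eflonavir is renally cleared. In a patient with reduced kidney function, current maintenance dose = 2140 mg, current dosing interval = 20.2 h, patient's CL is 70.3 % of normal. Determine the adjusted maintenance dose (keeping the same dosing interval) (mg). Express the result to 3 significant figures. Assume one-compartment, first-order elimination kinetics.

To keep the same average steady-state level, dosing rate must scale with clearance.
CL ratio = 70.3 / 100 = 0.7030
New dose (same interval) = 2140 × 0.7030 = 1504 mg

1500 mg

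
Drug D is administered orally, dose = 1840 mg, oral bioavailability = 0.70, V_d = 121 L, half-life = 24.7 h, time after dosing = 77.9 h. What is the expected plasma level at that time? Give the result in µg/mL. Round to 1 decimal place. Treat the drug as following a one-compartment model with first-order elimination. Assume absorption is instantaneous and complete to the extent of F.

1.2 µg/mL

Amount reaching circulation = F × Dose = 0.70 × 1840 = 1288 mg
C₀ = F·Dose / Vd = 1288 / 121 = 10.64 mg/L
k = ln2 / t½ = 0.693147 / 24.7 = 0.02806 h⁻¹
C = C₀ · e^(−k·t) = 10.64 × e^(−0.02806 × 77.9)
  = 10.64 × 0.1124 = 1.196 mg/L
(1.196 mg/L = 1.196 µg/mL)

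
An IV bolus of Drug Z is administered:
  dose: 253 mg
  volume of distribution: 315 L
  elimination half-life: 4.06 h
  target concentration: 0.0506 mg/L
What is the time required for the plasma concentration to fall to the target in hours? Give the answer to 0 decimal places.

C₀ = Dose / Vd = 253.0 / 315 = 0.8032 mg/L
k = ln2 / t½ = 0.693147 / 4.06 = 0.1707 h⁻¹
t = ln(C₀ / C) / k = ln(0.8032 / 0.0506) / 0.1707
  = ln(15.87) / 0.1707 = 2.764 / 0.1707 = 16.19 h

16 h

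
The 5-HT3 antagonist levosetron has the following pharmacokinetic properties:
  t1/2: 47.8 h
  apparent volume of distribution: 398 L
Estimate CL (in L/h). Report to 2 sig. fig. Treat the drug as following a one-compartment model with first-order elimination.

5.8 L/h

k = ln2 / t½ = 0.693147 / 47.8 = 0.01450 h⁻¹
CL = k × Vd = 0.01450 × 398 = 5.771 L/h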